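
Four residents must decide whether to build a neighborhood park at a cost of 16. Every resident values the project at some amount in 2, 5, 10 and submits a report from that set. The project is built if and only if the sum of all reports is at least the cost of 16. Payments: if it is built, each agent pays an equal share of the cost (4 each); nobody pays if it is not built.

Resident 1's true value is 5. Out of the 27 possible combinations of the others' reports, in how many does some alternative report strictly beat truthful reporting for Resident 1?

Others report (2, 2, 2): truth gives 0; report 10 gives 1 > 0. Violating.
Others report (2, 2, 5): truth gives 0; report 10 gives 1 > 0. Violating.
Others report (2, 5, 2): truth gives 0; report 10 gives 1 > 0. Violating.
Others report (5, 2, 2): truth gives 0; report 10 gives 1 > 0. Violating.
Others report (2, 2, 10): truth gives 1; no alternative beats it.
Others report (2, 5, 5): truth gives 1; no alternative beats it.
(Checking all 27 profiles: 4 have a profitable deviation, 23 do not.)

4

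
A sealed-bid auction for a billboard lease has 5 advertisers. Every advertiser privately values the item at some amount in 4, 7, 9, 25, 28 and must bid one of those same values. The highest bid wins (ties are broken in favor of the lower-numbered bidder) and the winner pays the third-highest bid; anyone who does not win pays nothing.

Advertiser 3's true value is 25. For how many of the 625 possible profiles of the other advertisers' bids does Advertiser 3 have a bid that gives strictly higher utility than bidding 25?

Others bid (4, 4, 4, 28): truth gives 0; bid 28 gives 21 > 0. Violating.
Others bid (4, 4, 7, 28): truth gives 0; bid 28 gives 18 > 0. Violating.
Others bid (4, 4, 9, 28): truth gives 0; bid 28 gives 16 > 0. Violating.
Others bid (4, 4, 28, 4): truth gives 0; bid 28 gives 21 > 0. Violating.
Others bid (4, 4, 4, 4): truth gives 21; no alternative beats it.
Others bid (4, 4, 4, 7): truth gives 21; no alternative beats it.
(Checking all 625 profiles: 108 have a profitable deviation, 517 do not.)

108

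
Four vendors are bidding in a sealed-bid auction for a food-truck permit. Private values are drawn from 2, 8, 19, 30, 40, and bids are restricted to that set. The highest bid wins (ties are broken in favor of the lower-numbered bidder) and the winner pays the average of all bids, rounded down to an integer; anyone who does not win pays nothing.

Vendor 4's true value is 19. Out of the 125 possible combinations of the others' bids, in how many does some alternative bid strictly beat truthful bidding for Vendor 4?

19

Others bid (2, 2, 2): truth gives 13; bid 8 gives 16 > 13. Violating.
Others bid (2, 2, 19): truth gives 0; bid 30 gives 6 > 0. Violating.
Others bid (2, 2, 30): truth gives 0; bid 40 gives 1 > 0. Violating.
Others bid (2, 8, 19): truth gives 0; bid 30 gives 5 > 0. Violating.
Others bid (2, 2, 8): truth gives 12; no alternative beats it.
Others bid (2, 2, 40): truth gives 0; no alternative beats it.
(Checking all 125 profiles: 19 have a profitable deviation, 106 do not.)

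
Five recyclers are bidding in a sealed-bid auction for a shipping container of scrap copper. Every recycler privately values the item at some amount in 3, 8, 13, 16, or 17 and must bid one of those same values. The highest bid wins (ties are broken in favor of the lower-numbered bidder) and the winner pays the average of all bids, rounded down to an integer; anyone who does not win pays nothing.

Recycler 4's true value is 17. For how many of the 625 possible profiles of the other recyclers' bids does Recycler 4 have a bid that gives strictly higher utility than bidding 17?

Others bid (3, 3, 3, 3): truth gives 12; bid 8 gives 13 > 12. Violating.
Others bid (3, 3, 3, 8): truth gives 11; bid 8 gives 12 > 11. Violating.
Others bid (3, 3, 3, 13): truth gives 10; no alternative beats it.
Others bid (3, 3, 3, 16): truth gives 9; no alternative beats it.
(Checking all 625 profiles: 2 have a profitable deviation, 623 do not.)

2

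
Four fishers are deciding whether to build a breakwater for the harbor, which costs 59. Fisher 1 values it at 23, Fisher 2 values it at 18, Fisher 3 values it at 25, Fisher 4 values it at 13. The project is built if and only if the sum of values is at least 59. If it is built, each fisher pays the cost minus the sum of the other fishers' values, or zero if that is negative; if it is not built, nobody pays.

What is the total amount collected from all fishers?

Total value 79 ≥ cost 59, so it is built.
Fisher 1: others sum to 56; max(0, 59 - 56) = 3.
Fisher 2: others sum to 61; max(0, 59 - 61) = 0.
Fisher 3: others sum to 54; max(0, 59 - 54) = 5.
Fisher 4: others sum to 66; max(0, 59 - 66) = 0.
Total collected = 3 + 0 + 5 + 0 = 8.

8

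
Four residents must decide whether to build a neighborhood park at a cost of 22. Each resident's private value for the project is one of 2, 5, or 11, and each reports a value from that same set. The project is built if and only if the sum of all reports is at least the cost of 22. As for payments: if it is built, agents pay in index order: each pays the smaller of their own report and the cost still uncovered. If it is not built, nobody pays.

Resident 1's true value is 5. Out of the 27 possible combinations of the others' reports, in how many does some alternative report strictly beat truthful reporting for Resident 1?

10

Others report (2, 11, 11): truth gives 0; report 2 gives 3 > 0. Violating.
Others report (5, 5, 11): truth gives 0; report 2 gives 3 > 0. Violating.
Others report (5, 11, 5): truth gives 0; report 2 gives 3 > 0. Violating.
Others report (5, 11, 11): truth gives 0; report 2 gives 3 > 0. Violating.
Others report (2, 2, 2): truth gives 0; no alternative beats it.
Others report (2, 2, 5): truth gives 0; no alternative beats it.
(Checking all 27 profiles: 10 have a profitable deviation, 17 do not.)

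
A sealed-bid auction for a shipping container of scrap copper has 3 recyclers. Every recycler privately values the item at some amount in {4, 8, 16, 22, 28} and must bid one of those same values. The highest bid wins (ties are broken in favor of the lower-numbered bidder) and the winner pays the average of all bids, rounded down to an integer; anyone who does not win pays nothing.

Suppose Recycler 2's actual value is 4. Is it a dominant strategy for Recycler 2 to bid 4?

Check each profile of the others' bids and compare truth against every alternative bid.
Others bid (4, 8): truth gives 0, best alternative gives -2.
Others bid (4, 4): truth gives 0, best alternative gives -1.
Others bid (4, 16): truth gives 0, best alternative gives 0.
Others bid (4, 22): truth gives 0, best alternative gives 0.
Others bid (4, 28): truth gives 0, best alternative gives 0.
Others bid (8, 4): truth gives 0, best alternative gives 0.
(Remaining 19 profiles checked similarly; truth is weakly best in each.)
In every case the truthful bid is at least as good as any alternative, so it is a dominant strategy.

Yes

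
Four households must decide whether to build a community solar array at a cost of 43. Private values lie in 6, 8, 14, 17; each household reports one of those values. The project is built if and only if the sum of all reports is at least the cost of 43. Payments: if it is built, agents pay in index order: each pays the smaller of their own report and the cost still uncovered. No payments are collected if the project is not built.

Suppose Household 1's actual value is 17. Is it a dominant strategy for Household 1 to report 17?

Consider the case where Household 2 reports 6, Household 3 reports 6 and Household 4 reports 17.
Truthful report 17: project built, pays 17, utility 17 - 17 = 0.
Report 14 instead: project built, pays 14, utility 17 - 14 = 3.
Since 3 > 0, reporting 14 is strictly better here, so truthful reporting is not dominant.

No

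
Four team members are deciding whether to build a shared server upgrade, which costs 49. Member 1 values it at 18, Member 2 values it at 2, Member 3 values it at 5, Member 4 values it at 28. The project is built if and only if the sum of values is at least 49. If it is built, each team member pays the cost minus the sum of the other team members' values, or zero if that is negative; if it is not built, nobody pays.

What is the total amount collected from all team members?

39

Total value 53 ≥ cost 49, so it is built.
Member 1: others sum to 35; max(0, 49 - 35) = 14.
Member 2: others sum to 51; max(0, 49 - 51) = 0.
Member 3: others sum to 48; max(0, 49 - 48) = 1.
Member 4: others sum to 25; max(0, 49 - 25) = 24.
Total collected = 14 + 0 + 1 + 24 = 39.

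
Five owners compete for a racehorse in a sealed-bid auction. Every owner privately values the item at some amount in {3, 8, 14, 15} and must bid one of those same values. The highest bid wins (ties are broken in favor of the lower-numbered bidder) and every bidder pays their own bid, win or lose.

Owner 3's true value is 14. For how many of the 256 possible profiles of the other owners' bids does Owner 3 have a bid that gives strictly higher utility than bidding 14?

Others bid (3, 3, 3, 3): truth gives 0; bid 8 gives 6 > 0. Violating.
Others bid (3, 3, 3, 8): truth gives 0; bid 8 gives 6 > 0. Violating.
Others bid (3, 3, 3, 15): truth gives -14; bid 15 gives -1 > -14. Violating.
Others bid (3, 3, 8, 3): truth gives 0; bid 8 gives 6 > 0. Violating.
Others bid (3, 3, 3, 14): truth gives 0; no alternative beats it.
Others bid (3, 3, 8, 14): truth gives 0; no alternative beats it.
(Checking all 256 profiles: 224 have a profitable deviation, 32 do not.)

224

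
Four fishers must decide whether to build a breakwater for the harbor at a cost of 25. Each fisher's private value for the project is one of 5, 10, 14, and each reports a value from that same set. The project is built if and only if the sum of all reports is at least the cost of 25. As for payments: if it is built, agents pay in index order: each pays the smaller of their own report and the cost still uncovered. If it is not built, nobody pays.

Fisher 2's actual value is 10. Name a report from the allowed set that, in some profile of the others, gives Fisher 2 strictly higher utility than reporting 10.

5

Suppose Fisher 1 reports 5, Fisher 3 reports 5 and Fisher 4 reports 10.
Report 10: project built, pays 10, utility 10 - 10 = 0.
Report 5: project built, pays 5, utility 10 - 5 = 5.
So reporting 5 beats truth here (5 > 0).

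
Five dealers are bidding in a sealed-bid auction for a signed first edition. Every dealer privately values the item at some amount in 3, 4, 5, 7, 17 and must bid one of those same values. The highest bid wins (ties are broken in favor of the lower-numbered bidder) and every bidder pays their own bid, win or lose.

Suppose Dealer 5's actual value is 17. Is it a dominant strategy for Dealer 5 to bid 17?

No

Consider the case where Dealer 1 bids 3, Dealer 2 bids 3, Dealer 3 bids 3 and Dealer 4 bids 3.
Truthful bid 17: wins, pays 17, utility 17 - 17 = 0.
Bid 4 instead: wins, pays 4, utility 17 - 4 = 13.
Since 13 > 0, bidding 4 is strictly better here, so truthful bidding is not dominant.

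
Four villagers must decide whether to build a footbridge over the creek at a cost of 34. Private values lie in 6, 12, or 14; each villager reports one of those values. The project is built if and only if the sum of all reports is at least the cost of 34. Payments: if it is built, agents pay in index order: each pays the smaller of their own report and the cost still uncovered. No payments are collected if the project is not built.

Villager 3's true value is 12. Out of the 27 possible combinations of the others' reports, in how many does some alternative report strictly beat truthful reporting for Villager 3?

17

Others report (6, 12, 12): truth gives 0; report 6 gives 6 > 0. Violating.
Others report (6, 12, 14): truth gives 0; report 6 gives 6 > 0. Violating.
Others report (6, 14, 12): truth gives 0; report 6 gives 6 > 0. Violating.
Others report (6, 14, 14): truth gives 0; report 6 gives 6 > 0. Violating.
Others report (6, 6, 6): truth gives 0; no alternative beats it.
Others report (6, 6, 12): truth gives 0; no alternative beats it.
(Checking all 27 profiles: 17 have a profitable deviation, 10 do not.)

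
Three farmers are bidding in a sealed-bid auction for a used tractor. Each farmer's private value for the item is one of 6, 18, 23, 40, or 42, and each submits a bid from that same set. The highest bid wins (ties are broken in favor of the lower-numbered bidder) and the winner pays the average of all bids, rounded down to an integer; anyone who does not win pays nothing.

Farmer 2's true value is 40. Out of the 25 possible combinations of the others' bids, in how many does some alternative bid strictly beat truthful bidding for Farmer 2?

12

Others bid (6, 6): truth gives 23; bid 18 gives 30 > 23. Violating.
Others bid (6, 18): truth gives 19; bid 18 gives 26 > 19. Violating.
Others bid (6, 23): truth gives 17; bid 23 gives 23 > 17. Violating.
Others bid (6, 42): truth gives 0; bid 42 gives 10 > 0. Violating.
Others bid (6, 40): truth gives 12; no alternative beats it.
Others bid (18, 40): truth gives 8; no alternative beats it.
(Checking all 25 profiles: 12 have a profitable deviation, 13 do not.)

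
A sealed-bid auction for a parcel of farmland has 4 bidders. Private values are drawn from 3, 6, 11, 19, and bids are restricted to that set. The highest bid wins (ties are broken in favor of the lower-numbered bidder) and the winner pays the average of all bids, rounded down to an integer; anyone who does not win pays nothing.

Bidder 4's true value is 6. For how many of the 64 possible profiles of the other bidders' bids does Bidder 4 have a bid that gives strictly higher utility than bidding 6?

Others bid (3, 3, 6): truth gives 0; bid 11 gives 1 > 0. Violating.
Others bid (3, 6, 3): truth gives 0; bid 11 gives 1 > 0. Violating.
Others bid (6, 3, 3): truth gives 0; bid 11 gives 1 > 0. Violating.
Others bid (3, 3, 3): truth gives 3; no alternative beats it.
Others bid (3, 3, 11): truth gives 0; no alternative beats it.
(Checking all 64 profiles: 3 have a profitable deviation, 61 do not.)

3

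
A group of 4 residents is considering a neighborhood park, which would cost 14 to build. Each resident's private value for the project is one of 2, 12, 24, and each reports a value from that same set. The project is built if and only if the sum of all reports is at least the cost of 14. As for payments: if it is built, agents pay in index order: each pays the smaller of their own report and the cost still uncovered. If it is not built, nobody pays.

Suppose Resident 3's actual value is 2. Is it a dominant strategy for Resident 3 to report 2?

Yes

Check each profile of the others' reports and compare truth against every alternative report.
Others report (2, 2, 2): truth gives 0, best alternative gives -8.
Others report (2, 2, 12): truth gives 0, best alternative gives -8.
Others report (2, 2, 24): truth gives 0, best alternative gives -8.
Others report (2, 12, 2): truth gives 2, best alternative gives 2.
Others report (2, 12, 12): truth gives 2, best alternative gives 2.
Others report (2, 12, 24): truth gives 2, best alternative gives 2.
(Remaining 21 profiles checked similarly; truth is weakly best in each.)
In every case the truthful report is at least as good as any alternative, so it is a dominant strategy.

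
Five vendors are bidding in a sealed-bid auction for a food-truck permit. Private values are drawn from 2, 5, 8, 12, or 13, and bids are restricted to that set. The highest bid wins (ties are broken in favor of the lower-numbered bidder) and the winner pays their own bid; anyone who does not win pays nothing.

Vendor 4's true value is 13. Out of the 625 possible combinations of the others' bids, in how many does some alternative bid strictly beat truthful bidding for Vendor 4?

Others bid (2, 2, 2, 2): truth gives 0; bid 5 gives 8 > 0. Violating.
Others bid (2, 2, 2, 5): truth gives 0; bid 5 gives 8 > 0. Violating.
Others bid (2, 2, 2, 8): truth gives 0; bid 8 gives 5 > 0. Violating.
Others bid (2, 2, 2, 12): truth gives 0; bid 12 gives 1 > 0. Violating.
Others bid (2, 2, 2, 13): truth gives 0; no alternative beats it.
Others bid (2, 2, 5, 13): truth gives 0; no alternative beats it.
(Checking all 625 profiles: 108 have a profitable deviation, 517 do not.)

108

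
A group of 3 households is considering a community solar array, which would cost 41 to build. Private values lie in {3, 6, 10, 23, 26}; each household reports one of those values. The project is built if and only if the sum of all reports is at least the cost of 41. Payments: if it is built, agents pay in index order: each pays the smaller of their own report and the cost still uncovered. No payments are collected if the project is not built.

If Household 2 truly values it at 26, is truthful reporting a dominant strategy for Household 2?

No

Consider the case where Household 1 reports 3 and Household 3 reports 23.
Truthful report 26: project built, pays 26, utility 26 - 26 = 0.
Report 23 instead: project built, pays 23, utility 26 - 23 = 3.
Since 3 > 0, reporting 23 is strictly better here, so truthful reporting is not dominant.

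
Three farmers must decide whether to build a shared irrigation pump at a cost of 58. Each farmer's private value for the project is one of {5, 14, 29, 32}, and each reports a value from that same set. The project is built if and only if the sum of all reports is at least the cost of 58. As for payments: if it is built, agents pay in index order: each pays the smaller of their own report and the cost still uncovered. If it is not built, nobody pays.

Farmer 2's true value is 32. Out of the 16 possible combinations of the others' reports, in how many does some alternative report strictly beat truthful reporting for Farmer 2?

Others report (5, 29): truth gives 0; report 29 gives 3 > 0. Violating.
Others report (5, 32): truth gives 0; report 29 gives 3 > 0. Violating.
Others report (14, 29): truth gives 0; report 29 gives 3 > 0. Violating.
Others report (14, 32): truth gives 0; report 14 gives 18 > 0. Violating.
Others report (5, 5): truth gives 0; no alternative beats it.
Others report (5, 14): truth gives 0; no alternative beats it.
(Checking all 16 profiles: 9 have a profitable deviation, 7 do not.)

9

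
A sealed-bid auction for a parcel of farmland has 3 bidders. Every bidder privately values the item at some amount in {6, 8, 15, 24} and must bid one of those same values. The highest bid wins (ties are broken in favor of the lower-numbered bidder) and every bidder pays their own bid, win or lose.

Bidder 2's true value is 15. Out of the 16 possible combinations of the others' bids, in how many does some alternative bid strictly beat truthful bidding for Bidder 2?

Others bid (6, 6): truth gives 0; bid 8 gives 7 > 0. Violating.
Others bid (6, 8): truth gives 0; bid 8 gives 7 > 0. Violating.
Others bid (6, 24): truth gives -15; bid 6 gives -6 > -15. Violating.
Others bid (8, 24): truth gives -15; bid 6 gives -6 > -15. Violating.
Others bid (6, 15): truth gives 0; no alternative beats it.
Others bid (8, 6): truth gives 0; no alternative beats it.
(Checking all 16 profiles: 12 have a profitable deviation, 4 do not.)

12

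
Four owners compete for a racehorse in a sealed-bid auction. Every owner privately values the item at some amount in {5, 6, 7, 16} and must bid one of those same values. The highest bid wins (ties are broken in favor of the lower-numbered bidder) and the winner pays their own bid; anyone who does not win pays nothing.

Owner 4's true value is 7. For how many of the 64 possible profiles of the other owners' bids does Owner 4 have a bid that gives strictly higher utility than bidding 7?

Others bid (5, 5, 5): truth gives 0; bid 6 gives 1 > 0. Violating.
Others bid (5, 5, 6): truth gives 0; no alternative beats it.
Others bid (5, 5, 7): truth gives 0; no alternative beats it.
(Checking all 64 profiles: 1 has a profitable deviation, 63 do not.)

1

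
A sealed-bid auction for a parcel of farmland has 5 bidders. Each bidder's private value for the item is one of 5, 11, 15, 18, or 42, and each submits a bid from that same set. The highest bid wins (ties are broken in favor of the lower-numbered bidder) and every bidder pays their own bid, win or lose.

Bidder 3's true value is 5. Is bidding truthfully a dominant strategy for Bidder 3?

Yes

Check each profile of the others' bids and compare truth against every alternative bid.
Others bid (5, 5, 5, 18): truth gives -5, best alternative gives -11.
Others bid (5, 5, 5, 42): truth gives -5, best alternative gives -11.
Others bid (5, 5, 11, 18): truth gives -5, best alternative gives -11.
Others bid (5, 5, 11, 42): truth gives -5, best alternative gives -11.
Others bid (5, 5, 15, 18): truth gives -5, best alternative gives -11.
Others bid (5, 5, 15, 42): truth gives -5, best alternative gives -11.
(Remaining 619 profiles checked similarly; truth is weakly best in each.)
In every case the truthful bid is at least as good as any alternative, so it is a dominant strategy.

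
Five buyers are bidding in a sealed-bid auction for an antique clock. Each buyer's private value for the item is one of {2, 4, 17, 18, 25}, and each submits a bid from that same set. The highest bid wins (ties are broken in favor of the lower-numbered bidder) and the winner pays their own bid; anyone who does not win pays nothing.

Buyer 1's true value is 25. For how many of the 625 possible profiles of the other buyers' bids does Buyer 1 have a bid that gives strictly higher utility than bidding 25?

256

Others bid (2, 2, 2, 2): truth gives 0; bid 2 gives 23 > 0. Violating.
Others bid (2, 2, 2, 4): truth gives 0; bid 4 gives 21 > 0. Violating.
Others bid (2, 2, 2, 17): truth gives 0; bid 17 gives 8 > 0. Violating.
Others bid (2, 2, 2, 18): truth gives 0; bid 18 gives 7 > 0. Violating.
Others bid (2, 2, 2, 25): truth gives 0; no alternative beats it.
Others bid (2, 2, 4, 25): truth gives 0; no alternative beats it.
(Checking all 625 profiles: 256 have a profitable deviation, 369 do not.)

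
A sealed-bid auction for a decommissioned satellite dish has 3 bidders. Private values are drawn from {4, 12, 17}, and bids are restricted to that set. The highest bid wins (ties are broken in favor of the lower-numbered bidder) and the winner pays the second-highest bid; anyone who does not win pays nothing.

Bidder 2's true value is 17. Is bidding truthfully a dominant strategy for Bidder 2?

Check each profile of the others' bids and compare truth against every alternative bid.
Others bid (12, 4): truth gives 5, best alternative gives 0.
Others bid (12, 12): truth gives 5, best alternative gives 0.
Others bid (4, 4): truth gives 13, best alternative gives 13.
Others bid (4, 12): truth gives 5, best alternative gives 5.
Others bid (4, 17): truth gives 0, best alternative gives 0.
Others bid (12, 17): truth gives 0, best alternative gives 0.
(Remaining 3 profiles checked similarly; truth is weakly best in each.)
In every case the truthful bid is at least as good as any alternative, so it is a dominant strategy.

Yes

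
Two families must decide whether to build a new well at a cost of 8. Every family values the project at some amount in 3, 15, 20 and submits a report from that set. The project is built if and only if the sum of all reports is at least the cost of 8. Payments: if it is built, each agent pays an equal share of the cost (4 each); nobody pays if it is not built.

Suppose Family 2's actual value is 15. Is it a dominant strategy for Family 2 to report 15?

Check each profile of the others' reports and compare truth against every alternative report.
Others report (3): truth gives 11, best alternative gives 11.
Others report (15): truth gives 11, best alternative gives 11.
Others report (20): truth gives 11, best alternative gives 11.
In every case the truthful report is at least as good as any alternative, so it is a dominant strategy.

Yes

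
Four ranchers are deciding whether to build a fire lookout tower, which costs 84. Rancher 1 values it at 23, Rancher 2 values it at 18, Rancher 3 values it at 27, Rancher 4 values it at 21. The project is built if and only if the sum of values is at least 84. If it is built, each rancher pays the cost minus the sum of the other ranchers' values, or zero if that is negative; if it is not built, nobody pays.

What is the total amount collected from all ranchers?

Total value 89 ≥ cost 84, so it is built.
Rancher 1: others sum to 66; max(0, 84 - 66) = 18.
Rancher 2: others sum to 71; max(0, 84 - 71) = 13.
Rancher 3: others sum to 62; max(0, 84 - 62) = 22.
Rancher 4: others sum to 68; max(0, 84 - 68) = 16.
Total collected = 18 + 13 + 22 + 16 = 69.

69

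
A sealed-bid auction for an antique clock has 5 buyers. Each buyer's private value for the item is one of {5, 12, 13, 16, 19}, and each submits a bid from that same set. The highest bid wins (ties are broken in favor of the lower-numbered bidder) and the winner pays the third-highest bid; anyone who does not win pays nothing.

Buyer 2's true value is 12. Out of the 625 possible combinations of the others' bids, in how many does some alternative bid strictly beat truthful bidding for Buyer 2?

12

Others bid (5, 5, 5, 13): truth gives 0; bid 13 gives 7 > 0. Violating.
Others bid (5, 5, 5, 16): truth gives 0; bid 16 gives 7 > 0. Violating.
Others bid (5, 5, 5, 19): truth gives 0; bid 19 gives 7 > 0. Violating.
Others bid (5, 5, 13, 5): truth gives 0; bid 13 gives 7 > 0. Violating.
Others bid (5, 5, 5, 5): truth gives 7; no alternative beats it.
Others bid (5, 5, 5, 12): truth gives 7; no alternative beats it.
(Checking all 625 profiles: 12 have a profitable deviation, 613 do not.)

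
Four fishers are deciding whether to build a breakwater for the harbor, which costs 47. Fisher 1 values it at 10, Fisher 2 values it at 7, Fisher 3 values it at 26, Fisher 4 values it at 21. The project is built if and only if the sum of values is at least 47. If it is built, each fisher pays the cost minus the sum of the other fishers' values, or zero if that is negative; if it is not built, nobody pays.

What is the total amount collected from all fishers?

Total value 64 ≥ cost 47, so it is built.
Fisher 1: others sum to 54; max(0, 47 - 54) = 0.
Fisher 2: others sum to 57; max(0, 47 - 57) = 0.
Fisher 3: others sum to 38; max(0, 47 - 38) = 9.
Fisher 4: others sum to 43; max(0, 47 - 43) = 4.
Total collected = 0 + 0 + 9 + 4 = 13.

13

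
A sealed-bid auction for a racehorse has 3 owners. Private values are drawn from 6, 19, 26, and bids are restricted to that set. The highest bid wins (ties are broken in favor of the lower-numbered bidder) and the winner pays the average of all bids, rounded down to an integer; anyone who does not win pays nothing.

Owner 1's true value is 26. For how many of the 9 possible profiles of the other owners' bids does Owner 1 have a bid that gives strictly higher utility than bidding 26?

Others bid (6, 6): truth gives 14; bid 6 gives 20 > 14. Violating.
Others bid (6, 19): truth gives 9; bid 19 gives 12 > 9. Violating.
Others bid (19, 6): truth gives 9; bid 19 gives 12 > 9. Violating.
Others bid (19, 19): truth gives 5; bid 19 gives 7 > 5. Violating.
Others bid (6, 26): truth gives 7; no alternative beats it.
Others bid (19, 26): truth gives 3; no alternative beats it.
(Checking all 9 profiles: 4 have a profitable deviation, 5 do not.)

4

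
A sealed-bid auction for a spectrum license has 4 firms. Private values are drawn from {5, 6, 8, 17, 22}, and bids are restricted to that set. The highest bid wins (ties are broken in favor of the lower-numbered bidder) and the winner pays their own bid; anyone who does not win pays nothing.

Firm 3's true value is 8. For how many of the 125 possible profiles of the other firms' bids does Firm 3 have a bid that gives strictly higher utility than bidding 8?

2

Others bid (5, 5, 5): truth gives 0; bid 6 gives 2 > 0. Violating.
Others bid (5, 5, 6): truth gives 0; bid 6 gives 2 > 0. Violating.
Others bid (5, 5, 8): truth gives 0; no alternative beats it.
Others bid (5, 5, 17): truth gives 0; no alternative beats it.
(Checking all 125 profiles: 2 have a profitable deviation, 123 do not.)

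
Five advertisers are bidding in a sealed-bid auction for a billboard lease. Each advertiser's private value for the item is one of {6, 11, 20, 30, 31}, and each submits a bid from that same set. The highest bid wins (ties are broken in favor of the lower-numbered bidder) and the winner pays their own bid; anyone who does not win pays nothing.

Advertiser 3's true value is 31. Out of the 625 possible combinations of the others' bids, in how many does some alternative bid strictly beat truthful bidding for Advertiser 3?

144

Others bid (6, 6, 6, 6): truth gives 0; bid 11 gives 20 > 0. Violating.
Others bid (6, 6, 6, 11): truth gives 0; bid 11 gives 20 > 0. Violating.
Others bid (6, 6, 6, 20): truth gives 0; bid 20 gives 11 > 0. Violating.
Others bid (6, 6, 6, 30): truth gives 0; bid 30 gives 1 > 0. Violating.
Others bid (6, 6, 6, 31): truth gives 0; no alternative beats it.
Others bid (6, 6, 11, 31): truth gives 0; no alternative beats it.
(Checking all 625 profiles: 144 have a profitable deviation, 481 do not.)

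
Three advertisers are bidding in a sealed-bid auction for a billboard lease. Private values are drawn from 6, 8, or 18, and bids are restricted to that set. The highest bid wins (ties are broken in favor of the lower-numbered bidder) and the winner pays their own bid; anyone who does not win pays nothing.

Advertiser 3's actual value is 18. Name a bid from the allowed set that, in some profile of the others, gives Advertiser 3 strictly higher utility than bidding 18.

Suppose Advertiser 1 bids 6 and Advertiser 2 bids 6.
Bid 18: wins, pays 18, utility 18 - 18 = 0.
Bid 8: wins, pays 8, utility 18 - 8 = 10.
So bidding 8 beats truth here (10 > 0).

8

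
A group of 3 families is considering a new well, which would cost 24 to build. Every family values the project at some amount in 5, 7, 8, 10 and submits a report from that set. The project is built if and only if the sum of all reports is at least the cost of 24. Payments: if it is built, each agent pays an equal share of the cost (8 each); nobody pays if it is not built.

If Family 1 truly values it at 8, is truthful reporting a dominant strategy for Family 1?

Check each profile of the others' reports and compare truth against every alternative report.
Others report (5, 5): truth gives 0, best alternative gives 0.
Others report (5, 7): truth gives 0, best alternative gives 0.
Others report (5, 8): truth gives 0, best alternative gives 0.
Others report (5, 10): truth gives 0, best alternative gives 0.
Others report (7, 5): truth gives 0, best alternative gives 0.
Others report (7, 7): truth gives 0, best alternative gives 0.
(Remaining 10 profiles checked similarly; truth is weakly best in each.)
In every case the truthful report is at least as good as any alternative, so it is a dominant strategy.

Yes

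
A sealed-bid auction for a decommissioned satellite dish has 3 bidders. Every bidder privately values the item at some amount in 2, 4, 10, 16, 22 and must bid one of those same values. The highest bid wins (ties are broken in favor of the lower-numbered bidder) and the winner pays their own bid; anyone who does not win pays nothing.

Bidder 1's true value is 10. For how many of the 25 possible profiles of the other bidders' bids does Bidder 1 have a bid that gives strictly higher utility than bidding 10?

4

Others bid (2, 2): truth gives 0; bid 2 gives 8 > 0. Violating.
Others bid (2, 4): truth gives 0; bid 4 gives 6 > 0. Violating.
Others bid (4, 2): truth gives 0; bid 4 gives 6 > 0. Violating.
Others bid (4, 4): truth gives 0; bid 4 gives 6 > 0. Violating.
Others bid (2, 10): truth gives 0; no alternative beats it.
Others bid (2, 16): truth gives 0; no alternative beats it.
(Checking all 25 profiles: 4 have a profitable deviation, 21 do not.)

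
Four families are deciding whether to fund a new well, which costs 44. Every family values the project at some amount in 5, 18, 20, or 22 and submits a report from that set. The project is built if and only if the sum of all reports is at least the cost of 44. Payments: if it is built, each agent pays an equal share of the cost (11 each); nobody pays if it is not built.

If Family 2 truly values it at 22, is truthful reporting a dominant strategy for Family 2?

Check each profile of the others' reports and compare truth against every alternative report.
Others report (5, 5, 18): truth gives 11, best alternative gives 11.
Others report (5, 5, 20): truth gives 11, best alternative gives 11.
Others report (5, 5, 22): truth gives 11, best alternative gives 11.
Others report (5, 18, 5): truth gives 11, best alternative gives 11.
Others report (5, 18, 18): truth gives 11, best alternative gives 11.
Others report (5, 18, 20): truth gives 11, best alternative gives 11.
(Remaining 58 profiles checked similarly; truth is weakly best in each.)
In every case the truthful report is at least as good as any alternative, so it is a dominant strategy.

Yes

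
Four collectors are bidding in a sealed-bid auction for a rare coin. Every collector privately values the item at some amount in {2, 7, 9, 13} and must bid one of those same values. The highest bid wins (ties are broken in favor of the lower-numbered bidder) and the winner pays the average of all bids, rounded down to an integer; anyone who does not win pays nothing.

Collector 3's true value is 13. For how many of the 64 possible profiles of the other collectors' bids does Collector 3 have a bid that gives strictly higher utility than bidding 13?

12

Others bid (2, 2, 2): truth gives 9; bid 7 gives 10 > 9. Violating.
Others bid (2, 2, 7): truth gives 7; bid 7 gives 9 > 7. Violating.
Others bid (2, 2, 9): truth gives 7; bid 9 gives 8 > 7. Violating.
Others bid (2, 7, 2): truth gives 7; bid 9 gives 8 > 7. Violating.
Others bid (2, 2, 13): truth gives 6; no alternative beats it.
Others bid (2, 7, 13): truth gives 5; no alternative beats it.
(Checking all 64 profiles: 12 have a profitable deviation, 52 do not.)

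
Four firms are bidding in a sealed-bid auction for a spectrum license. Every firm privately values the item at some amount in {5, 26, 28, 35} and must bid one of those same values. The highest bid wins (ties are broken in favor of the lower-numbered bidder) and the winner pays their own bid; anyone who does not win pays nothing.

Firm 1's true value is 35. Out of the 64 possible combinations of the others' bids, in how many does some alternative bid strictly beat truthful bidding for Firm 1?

27

Others bid (5, 5, 5): truth gives 0; bid 5 gives 30 > 0. Violating.
Others bid (5, 5, 26): truth gives 0; bid 26 gives 9 > 0. Violating.
Others bid (5, 5, 28): truth gives 0; bid 28 gives 7 > 0. Violating.
Others bid (5, 26, 5): truth gives 0; bid 26 gives 9 > 0. Violating.
Others bid (5, 5, 35): truth gives 0; no alternative beats it.
Others bid (5, 26, 35): truth gives 0; no alternative beats it.
(Checking all 64 profiles: 27 have a profitable deviation, 37 do not.)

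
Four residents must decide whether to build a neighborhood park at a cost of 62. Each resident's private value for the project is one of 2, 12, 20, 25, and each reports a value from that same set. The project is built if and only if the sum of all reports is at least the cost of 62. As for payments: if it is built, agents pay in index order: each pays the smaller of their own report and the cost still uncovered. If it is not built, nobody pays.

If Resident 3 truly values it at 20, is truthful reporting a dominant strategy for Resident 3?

No

Consider the case where Resident 1 reports 2, Resident 2 reports 25 and Resident 4 reports 25.
Truthful report 20: project built, pays 20, utility 20 - 20 = 0.
Report 12 instead: project built, pays 12, utility 20 - 12 = 8.
Since 8 > 0, reporting 12 is strictly better here, so truthful reporting is not dominant.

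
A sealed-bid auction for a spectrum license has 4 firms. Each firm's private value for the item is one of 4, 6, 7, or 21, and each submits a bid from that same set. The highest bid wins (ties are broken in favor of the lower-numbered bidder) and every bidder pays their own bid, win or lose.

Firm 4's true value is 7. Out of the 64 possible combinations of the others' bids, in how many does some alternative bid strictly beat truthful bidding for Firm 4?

Others bid (4, 4, 4): truth gives 0; bid 6 gives 1 > 0. Violating.
Others bid (4, 4, 7): truth gives -7; bid 4 gives -4 > -7. Violating.
Others bid (4, 4, 21): truth gives -7; bid 4 gives -4 > -7. Violating.
Others bid (4, 6, 7): truth gives -7; bid 4 gives -4 > -7. Violating.
Others bid (4, 4, 6): truth gives 0; no alternative beats it.
Others bid (4, 6, 4): truth gives 0; no alternative beats it.
(Checking all 64 profiles: 57 have a profitable deviation, 7 do not.)

57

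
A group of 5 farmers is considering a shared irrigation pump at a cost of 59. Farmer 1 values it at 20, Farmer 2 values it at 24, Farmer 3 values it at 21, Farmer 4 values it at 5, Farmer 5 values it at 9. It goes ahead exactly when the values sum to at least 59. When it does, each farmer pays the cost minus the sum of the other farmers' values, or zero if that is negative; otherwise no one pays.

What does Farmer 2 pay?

4

Total value 79 ≥ cost 59, so the project is built.
The other farmers' values sum to 55.
Cost minus that sum is 59 - 55 = 4.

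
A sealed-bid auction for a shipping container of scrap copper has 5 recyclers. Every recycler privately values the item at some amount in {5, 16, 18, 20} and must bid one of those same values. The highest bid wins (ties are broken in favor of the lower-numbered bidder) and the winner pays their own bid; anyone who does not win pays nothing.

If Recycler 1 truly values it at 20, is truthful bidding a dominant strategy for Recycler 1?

No

Consider the case where Recycler 2 bids 5, Recycler 3 bids 5, Recycler 4 bids 5 and Recycler 5 bids 5.
Truthful bid 20: wins, pays 20, utility 20 - 20 = 0.
Bid 5 instead: wins, pays 5, utility 20 - 5 = 15.
Since 15 > 0, bidding 5 is strictly better here, so truthful bidding is not dominant.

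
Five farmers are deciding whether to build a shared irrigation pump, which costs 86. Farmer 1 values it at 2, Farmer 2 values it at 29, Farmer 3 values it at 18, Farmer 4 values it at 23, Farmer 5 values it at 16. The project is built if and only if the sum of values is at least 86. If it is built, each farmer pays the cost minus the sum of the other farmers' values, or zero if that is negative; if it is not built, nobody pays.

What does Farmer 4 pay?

Total value 88 ≥ cost 86, so the project is built.
The other farmers' values sum to 65.
Cost minus that sum is 86 - 65 = 21.

21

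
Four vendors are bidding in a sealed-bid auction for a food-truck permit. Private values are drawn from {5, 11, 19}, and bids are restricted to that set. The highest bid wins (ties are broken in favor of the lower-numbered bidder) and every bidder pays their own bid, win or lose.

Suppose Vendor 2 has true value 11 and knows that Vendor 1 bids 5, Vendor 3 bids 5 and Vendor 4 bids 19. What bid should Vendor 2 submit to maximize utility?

5

Bid 5: loses but pays 5, utility -5.
Bid 11: loses but pays 11, utility -11.
Bid 19: wins, pays 19, utility 11 - 19 = -8.
The best choice is 5 with utility -5.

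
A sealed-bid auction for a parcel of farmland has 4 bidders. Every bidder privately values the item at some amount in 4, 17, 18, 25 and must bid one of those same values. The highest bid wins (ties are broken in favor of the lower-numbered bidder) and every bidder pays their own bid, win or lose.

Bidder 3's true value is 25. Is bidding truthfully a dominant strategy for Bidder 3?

No

Consider the case where Bidder 1 bids 4, Bidder 2 bids 4 and Bidder 4 bids 4.
Truthful bid 25: wins, pays 25, utility 25 - 25 = 0.
Bid 17 instead: wins, pays 17, utility 25 - 17 = 8.
Since 8 > 0, bidding 17 is strictly better here, so truthful bidding is not dominant.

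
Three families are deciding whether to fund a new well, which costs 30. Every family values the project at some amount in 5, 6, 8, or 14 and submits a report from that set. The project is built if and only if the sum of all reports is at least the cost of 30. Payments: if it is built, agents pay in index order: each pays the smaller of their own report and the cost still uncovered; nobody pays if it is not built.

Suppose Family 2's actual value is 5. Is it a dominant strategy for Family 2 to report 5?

Check each profile of the others' reports and compare truth against every alternative report.
Others report (14, 14): truth gives 0, best alternative gives -1.
Others report (5, 5): truth gives 0, best alternative gives 0.
Others report (5, 6): truth gives 0, best alternative gives 0.
Others report (5, 8): truth gives 0, best alternative gives 0.
Others report (5, 14): truth gives 0, best alternative gives 0.
Others report (6, 5): truth gives 0, best alternative gives 0.
(Remaining 10 profiles checked similarly; truth is weakly best in each.)
In every case the truthful report is at least as good as any alternative, so it is a dominant strategy.

Yes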